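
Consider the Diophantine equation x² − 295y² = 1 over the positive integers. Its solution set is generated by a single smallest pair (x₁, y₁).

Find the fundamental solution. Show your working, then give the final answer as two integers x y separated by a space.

d=295: √d = [17; 5,1,2,3,2,6,2,3,2,1,5,34] (ℓ=12, even), read p_11/q_11
k=0  a_k=17  p_k/q_k = 17/1
k=1  a_k=5  p_k/q_k = 86/5
k=2  a_k=1  p_k/q_k = 103/6
…
k=5  a_k=2  p_k/q_k = 2250/131
…
k=7  a_k=2  p_k/q_k = 31208/1817
k=8  a_k=3  p_k/q_k = 108103/6294
k=9  a_k=2  p_k/q_k = 247414/14405
k=10  a_k=1  p_k/q_k = 355517/20699
k=11  a_k=5  p_k/q_k = 2024999/117900
fundamental: x₁=2024999, y₁=117900  (since 4100620950001 − 295·13900410000 = 1)

2024999 117900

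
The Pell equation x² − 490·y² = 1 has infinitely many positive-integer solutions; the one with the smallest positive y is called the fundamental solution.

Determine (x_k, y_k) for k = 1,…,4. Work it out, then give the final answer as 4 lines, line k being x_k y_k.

1039681 46968
2161873163521 97663474416
4495316905044313921 203077717488555624
9347391150304592810234881 422272088792340335957472

d=490: √d = [22; 7,2,1,4,4,4,1,2,7,44] (ℓ=10, even), read p_9/q_9
i=0: a=22 ⇒ p=22, q=1
i=1: a=7 ⇒ p=155, q=7
i=2: a=2 ⇒ p=332, q=15
i=3: a=1 ⇒ p=487, q=22
i=4: a=4 ⇒ p=2280, q=103
…
i=6: a=4 ⇒ p=40708, q=1839
i=7: a=1 ⇒ p=50315, q=2273
i=8: a=2 ⇒ p=141338, q=6385
i=9: a=7 ⇒ p=1039681, q=46968
→ (1039681, 46968).  Check: 1039681²=1080936581761, 490·46968²=1080936581760, difference 1.
(x_2, y_2) = (1039681·1039681 + 490·46968·46968, 1039681·46968 + 46968·1039681) = (2161873163521, 97663474416)
(x_3, y_3) = (1039681·2161873163521 + 490·46968·97663474416, 1039681·97663474416 + 46968·2161873163521) = (4495316905044313921, 203077717488555624)
(x_4, y_4) = (1039681·4495316905044313921 + 490·46968·203077717488555624, 1039681·203077717488555624 + 46968·4495316905044313921) = (9347391150304592810234881, 422272088792340335957472)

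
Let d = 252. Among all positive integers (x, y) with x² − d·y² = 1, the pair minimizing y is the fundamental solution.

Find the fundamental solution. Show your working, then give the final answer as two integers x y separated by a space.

127 8

d=252: √d = [15; 1,6,1,30] (ℓ=4, even), read p_3/q_3
step 0: (15, 1)  from 15·(1,0) + (0,1)
step 1: (16, 1)  from 1·(15,1) + (1,0)
step 2: (111, 7)  from 6·(16,1) + (15,1)
step 3: (127, 8)  from 1·(111,7) + (16,1)
→ (127, 8).  Check: 127²=16129, 252·8²=16128, difference 1.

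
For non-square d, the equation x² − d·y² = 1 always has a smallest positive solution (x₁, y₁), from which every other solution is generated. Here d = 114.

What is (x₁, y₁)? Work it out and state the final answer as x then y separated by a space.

1025 96

d=114: √d = [10; 1,2,10,2,1,20] (ℓ=6, even), read p_5/q_5
a_0=10:  p_0=10·1+0=10,  q_0=10·0+1=1
…
a_2=2:  p_2=2·11+10=32,  q_2=2·1+1=3
…
a_4=2:  p_4=2·331+32=694,  q_4=2·31+3=65
a_5=1:  p_5=1·694+331=1025,  q_5=1·65+31=96
→ (1025, 96).  Check: 1025²=1050625, 114·96²=1050624, difference 1.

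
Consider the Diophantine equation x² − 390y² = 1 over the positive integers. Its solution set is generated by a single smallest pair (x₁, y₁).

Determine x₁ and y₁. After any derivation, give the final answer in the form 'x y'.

[19; 1,2,1,38] for √390; ℓ=4 ⇒ convergent index 3
step 0: (19, 1)  from 19·(1,0) + (0,1)
step 1: (20, 1)  from 1·(19,1) + (1,0)
step 2: (59, 3)  from 2·(20,1) + (19,1)
step 3: (79, 4)  from 1·(59,3) + (20,1)
fundamental: x₁=79, y₁=4  (since 6241 − 390·16 = 1)

79 4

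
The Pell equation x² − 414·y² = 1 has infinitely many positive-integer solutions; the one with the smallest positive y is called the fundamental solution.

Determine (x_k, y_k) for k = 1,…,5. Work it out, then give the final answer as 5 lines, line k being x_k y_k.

d=414: √d = [20; 2,1,7,2,7,1,2,40] (ℓ=8, even), read p_7/q_7
step 0: (20, 1)  from 20·(1,0) + (0,1)
…
step 3: (468, 23)  from 7·(61,3) + (41,2)
…
step 5: (7447, 366)  from 7·(997,49) + (468,23)
step 6: (8444, 415)  from 1·(7447,366) + (997,49)
step 7: (24335, 1196)  from 2·(8444,415) + (7447,366)
→ (24335, 1196).  Check: 24335²=592192225, 414·1196²=592192224, difference 1.
n=2: (24335,1196)∘(24335,1196) = (24335·24335+414·1196·1196, 24335·1196+1196·24335) = (1184384449,58209320)
n=3: (1184384449,58209320)∘(24335,1196) = (24335·1184384449+414·1196·58209320, 24335·58209320+1196·1184384449) = (57643991108495,2833047603204)
n=4: (57643991108495,2833047603204)∘(24335,1196) = (24335·57643991108495+414·1196·2833047603204, 24335·2833047603204+1196·57643991108495) = (2805533046066067201,137884426789729360)
n=5: (2805533046066067201,137884426789729360)∘(24335,1196) = (24335·2805533046066067201+414·1196·137884426789729360, 24335·137884426789729360+1196·2805533046066067201) = (136545293294391499564175,6710835049023080347996)

24335 1196
1184384449 58209320
57643991108495 2833047603204
2805533046066067201 137884426789729360
136545293294391499564175 6710835049023080347996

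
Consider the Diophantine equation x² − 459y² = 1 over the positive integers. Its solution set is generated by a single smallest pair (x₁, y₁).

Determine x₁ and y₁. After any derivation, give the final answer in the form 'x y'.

√459 → a₀=21, period (2,2,1,4,21,4,1,2,2,42); ℓ=10 even so k=9
step 0: (21, 1)  from 21·(1,0) + (0,1)
step 1: (43, 2)  from 2·(21,1) + (1,0)
step 2: (107, 5)  from 2·(43,2) + (21,1)
step 3: (150, 7)  from 1·(107,5) + (43,2)
step 4: (707, 33)  from 4·(150,7) + (107,5)
…
step 7: (75692, 3533)  from 1·(60695,2833) + (14997,700)
step 8: (212079, 9899)  from 2·(75692,3533) + (60695,2833)
step 9: (499850, 23331)  from 2·(212079,9899) + (75692,3533)
(x₁, y₁) = (499850, 23331);  499850² − 459·23331² = 1 ✓

499850 23331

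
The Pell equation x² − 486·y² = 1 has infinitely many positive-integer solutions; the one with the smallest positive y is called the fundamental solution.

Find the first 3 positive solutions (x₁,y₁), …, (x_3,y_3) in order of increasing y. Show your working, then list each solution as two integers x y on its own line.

485 22
470449 21340
456335045 20699778

√486 → a₀=22, period (22,44); ℓ=2 even so k=1
step 0: (22, 1)  from 22·(1,0) + (0,1)
step 1: (485, 22)  from 22·(22,1) + (1,0)
fundamental: x₁=485, y₁=22  (since 235225 − 486·484 = 1)
k=2:  x_2 = 485·485+486·22·22 = 470449,  y_2 = 485·22+22·485 = 21340
k=3:  x_3 = 485·470449+486·22·21340 = 456335045,  y_3 = 485·21340+22·470449 = 20699778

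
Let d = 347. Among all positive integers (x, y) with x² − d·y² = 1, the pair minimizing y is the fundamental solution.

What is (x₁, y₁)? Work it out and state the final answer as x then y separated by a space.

641602 34443

[18; 1,1,1,2,4,…,1,1,36] for √347; ℓ=14 ⇒ convergent index 13
a_0=18:  p_0=18·1+0=18,  q_0=18·0+1=1
a_1=1:  p_1=1·18+1=19,  q_1=1·1+0=1
a_2=1:  p_2=1·19+18=37,  q_2=1·1+1=2
a_3=1:  p_3=1·37+19=56,  q_3=1·2+1=3
a_4=2:  p_4=2·56+37=149,  q_4=2·3+2=8
…
a_8=1:  p_8=1·14269+801=15070,  q_8=1·766+43=809
a_9=4:  p_9=4·15070+14269=74549,  q_9=4·809+766=4002
…
a_12=1:  p_12=1·238717+164168=402885,  q_12=1·12815+8813=21628
a_13=1:  p_13=1·402885+238717=641602,  q_13=1·21628+12815=34443
(x₁, y₁) = (641602, 34443);  641602² − 347·34443² = 1 ✓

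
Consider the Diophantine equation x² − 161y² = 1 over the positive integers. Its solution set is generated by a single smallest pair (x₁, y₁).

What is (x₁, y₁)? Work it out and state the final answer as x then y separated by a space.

d=161: √d = [12; 1,2,4,1,2,1,4,2,1,24] (ℓ=10, even), read p_9/q_9
k=0  a_k=12  p_k/q_k = 12/1
…
k=3  a_k=4  p_k/q_k = 165/13
k=4  a_k=1  p_k/q_k = 203/16
…
k=7  a_k=4  p_k/q_k = 3667/289
k=8  a_k=2  p_k/q_k = 8108/639
k=9  a_k=1  p_k/q_k = 11775/928
→ (11775, 928).  Check: 11775²=138650625, 161·928²=138650624, difference 1.

11775 928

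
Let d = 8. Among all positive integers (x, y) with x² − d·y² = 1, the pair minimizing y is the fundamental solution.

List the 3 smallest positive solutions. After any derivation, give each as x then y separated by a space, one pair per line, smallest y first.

√8 → a₀=2, period (1,4); ℓ=2 even so k=1
i=0: a=2 ⇒ p=2, q=1
i=1: a=1 ⇒ p=3, q=1
→ (3, 1).  Check: 3²=9, 8·1²=8, difference 1.
k=2:  x_2 = 3·3+8·1·1 = 17,  y_2 = 3·1+1·3 = 6
k=3:  x_3 = 3·17+8·1·6 = 99,  y_3 = 3·6+1·17 = 35

3 1
17 6
99 35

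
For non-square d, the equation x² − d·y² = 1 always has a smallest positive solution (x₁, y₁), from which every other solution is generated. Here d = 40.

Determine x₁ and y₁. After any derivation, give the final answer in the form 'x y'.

d=40: √d = [6; 3,12] (ℓ=2, even), read p_1/q_1
a_0=6:  p_0=6·1+0=6,  q_0=6·0+1=1
a_1=3:  p_1=3·6+1=19,  q_1=3·1+0=3
→ (19, 3).  Check: 19²=361, 40·3²=360, difference 1.

19 3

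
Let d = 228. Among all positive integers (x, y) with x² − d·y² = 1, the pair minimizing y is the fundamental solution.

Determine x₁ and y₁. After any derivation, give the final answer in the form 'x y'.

151 10

d=228: √d = [15; 10,30] (ℓ=2, even), read p_1/q_1
k=0  a_k=15  p_k/q_k = 15/1
k=1  a_k=10  p_k/q_k = 151/10
fundamental: x₁=151, y₁=10  (since 22801 − 228·100 = 1)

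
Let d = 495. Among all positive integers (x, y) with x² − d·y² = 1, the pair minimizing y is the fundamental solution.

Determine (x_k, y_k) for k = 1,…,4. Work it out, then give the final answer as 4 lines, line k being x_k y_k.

89 4
15841 712
2819609 126732
501874561 22557584

d=495: √d = [22; 4,44] (ℓ=2, even), read p_1/q_1
step 0: (22, 1)  from 22·(1,0) + (0,1)
step 1: (89, 4)  from 4·(22,1) + (1,0)
→ (89, 4).  Check: 89²=7921, 495·4²=7920, difference 1.
n=2: (89,4)∘(89,4) = (89·89+495·4·4, 89·4+4·89) = (15841,712)
n=3: (15841,712)∘(89,4) = (89·15841+495·4·712, 89·712+4·15841) = (2819609,126732)
n=4: (2819609,126732)∘(89,4) = (89·2819609+495·4·126732, 89·126732+4·2819609) = (501874561,22557584)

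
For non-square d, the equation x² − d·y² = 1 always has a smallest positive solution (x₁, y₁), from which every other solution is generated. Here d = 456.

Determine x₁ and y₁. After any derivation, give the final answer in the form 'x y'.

d=456: √d = [21; 2,1,4,1,2,42] (ℓ=6, even), read p_5/q_5
a_0=21:  p_0=21·1+0=21,  q_0=21·0+1=1
…
a_2=1:  p_2=1·43+21=64,  q_2=1·2+1=3
a_3=4:  p_3=4·64+43=299,  q_3=4·3+2=14
a_4=1:  p_4=1·299+64=363,  q_4=1·14+3=17
a_5=2:  p_5=2·363+299=1025,  q_5=2·17+14=48
fundamental: x₁=1025, y₁=48  (since 1050625 − 456·2304 = 1)

1025 48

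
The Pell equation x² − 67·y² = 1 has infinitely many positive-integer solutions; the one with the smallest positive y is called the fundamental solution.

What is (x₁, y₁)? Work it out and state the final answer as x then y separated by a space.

d=67: √d = [8; 5,2,1,1,7,1,1,2,5,16] (ℓ=10, even), read p_9/q_9
i=0: a=8 ⇒ p=8, q=1
i=1: a=5 ⇒ p=41, q=5
…
i=3: a=1 ⇒ p=131, q=16
i=4: a=1 ⇒ p=221, q=27
i=5: a=7 ⇒ p=1678, q=205
…
i=7: a=1 ⇒ p=3577, q=437
i=8: a=2 ⇒ p=9053, q=1106
i=9: a=5 ⇒ p=48842, q=5967
fundamental: x₁=48842, y₁=5967  (since 2385540964 − 67·35605089 = 1)

48842 5967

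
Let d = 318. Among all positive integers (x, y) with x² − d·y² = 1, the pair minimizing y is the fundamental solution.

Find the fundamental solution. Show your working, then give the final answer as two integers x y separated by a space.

107 6

d=318: √d = [17; 1,4,1,34] (ℓ=4, even), read p_3/q_3
i=0: a=17 ⇒ p=17, q=1
i=1: a=1 ⇒ p=18, q=1
i=2: a=4 ⇒ p=89, q=5
i=3: a=1 ⇒ p=107, q=6
fundamental: x₁=107, y₁=6  (since 11449 − 318·36 = 1)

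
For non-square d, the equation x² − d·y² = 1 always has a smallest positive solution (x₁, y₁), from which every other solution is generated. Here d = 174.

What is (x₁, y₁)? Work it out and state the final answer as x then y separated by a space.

1451 110

√174 → a₀=13, period (5,4,5,26); ℓ=4 even so k=3
k=0  a_k=13  p_k/q_k = 13/1
…
k=2  a_k=4  p_k/q_k = 277/21
k=3  a_k=5  p_k/q_k = 1451/110
fundamental: x₁=1451, y₁=110  (since 2105401 − 174·12100 = 1)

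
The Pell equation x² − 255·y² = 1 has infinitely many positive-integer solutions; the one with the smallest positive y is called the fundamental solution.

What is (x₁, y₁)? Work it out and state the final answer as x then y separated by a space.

[15; 1,30] for √255; ℓ=2 ⇒ convergent index 1
i=0: a=15 ⇒ p=15, q=1
i=1: a=1 ⇒ p=16, q=1
→ (16, 1).  Check: 16²=256, 255·1²=255, difference 1.

16 1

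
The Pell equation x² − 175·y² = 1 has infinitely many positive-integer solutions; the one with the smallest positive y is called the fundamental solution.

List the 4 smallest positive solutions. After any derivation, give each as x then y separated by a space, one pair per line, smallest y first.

√175 = [13; 4,2,1,2,4,26, …], period ℓ=6 (even) → k=5
step 0: (13, 1)  from 13·(1,0) + (0,1)
step 1: (53, 4)  from 4·(13,1) + (1,0)
step 2: (119, 9)  from 2·(53,4) + (13,1)
…
step 4: (463, 35)  from 2·(172,13) + (119,9)
step 5: (2024, 153)  from 4·(463,35) + (172,13)
fundamental: x₁=2024, y₁=153  (since 4096576 − 175·23409 = 1)
n=2: (2024,153)∘(2024,153) = (2024·2024+175·153·153, 2024·153+153·2024) = (8193151,619344)
n=3: (8193151,619344)∘(2024,153) = (2024·8193151+175·153·619344, 2024·619344+153·8193151) = (33165873224,2507104359)
n=4: (33165873224,2507104359)∘(2024,153) = (2024·33165873224+175·153·2507104359, 2024·2507104359+153·33165873224) = (134255446617601,10148757825888)

2024 153
8193151 619344
33165873224 2507104359
134255446617601 10148757825888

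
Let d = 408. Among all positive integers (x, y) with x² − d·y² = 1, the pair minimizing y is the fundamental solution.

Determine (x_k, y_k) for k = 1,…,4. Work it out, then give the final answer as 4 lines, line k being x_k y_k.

[20; 5,40] for √408; ℓ=2 ⇒ convergent index 1
k=0  a_k=20  p_k/q_k = 20/1
k=1  a_k=5  p_k/q_k = 101/5
(x₁, y₁) = (101, 5);  101² − 408·5² = 1 ✓
k=2:  x_2 = 101·101+408·5·5 = 20401,  y_2 = 101·5+5·101 = 1010
k=3:  x_3 = 101·20401+408·5·1010 = 4120901,  y_3 = 101·1010+5·20401 = 204015
k=4:  x_4 = 101·4120901+408·5·204015 = 832401601,  y_4 = 101·204015+5·4120901 = 41210020

101 5
20401 1010
4120901 204015
832401601 41210020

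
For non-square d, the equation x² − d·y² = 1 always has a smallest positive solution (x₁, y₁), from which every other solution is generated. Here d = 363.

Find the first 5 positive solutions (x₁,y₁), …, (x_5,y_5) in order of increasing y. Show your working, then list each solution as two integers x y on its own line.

√363 = [19; 19,38, …], period ℓ=2 (even) → k=1
i=0: a=19 ⇒ p=19, q=1
i=1: a=19 ⇒ p=362, q=19
(x₁, y₁) = (362, 19);  362² − 363·19² = 1 ✓
n=2: (362,19)∘(362,19) = (362·362+363·19·19, 362·19+19·362) = (262087,13756)
n=3: (262087,13756)∘(362,19) = (362·262087+363·19·13756, 362·13756+19·262087) = (189750626,9959325)
n=4: (189750626,9959325)∘(362,19) = (362·189750626+363·19·9959325, 362·9959325+19·189750626) = (137379191137,7210537544)
n=5: (137379191137,7210537544)∘(362,19) = (362·137379191137+363·19·7210537544, 362·7210537544+19·137379191137) = (99462344632562,5220419222531)

362 19
262087 13756
189750626 9959325
137379191137 7210537544
99462344632562 5220419222531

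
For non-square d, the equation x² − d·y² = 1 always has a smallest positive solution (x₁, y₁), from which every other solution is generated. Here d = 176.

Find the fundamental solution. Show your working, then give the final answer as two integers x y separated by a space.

199 15

d=176: √d = [13; 3,1,3,26] (ℓ=4, even), read p_3/q_3
i=0: a=13 ⇒ p=13, q=1
i=1: a=3 ⇒ p=40, q=3
i=2: a=1 ⇒ p=53, q=4
i=3: a=3 ⇒ p=199, q=15
(x₁, y₁) = (199, 15);  199² − 176·15² = 1 ✓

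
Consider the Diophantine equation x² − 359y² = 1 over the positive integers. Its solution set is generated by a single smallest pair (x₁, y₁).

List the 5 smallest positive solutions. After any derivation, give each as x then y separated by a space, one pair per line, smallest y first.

[18; 1,17,1,36] for √359; ℓ=4 ⇒ convergent index 3
i=0: a=18 ⇒ p=18, q=1
i=1: a=1 ⇒ p=19, q=1
i=2: a=17 ⇒ p=341, q=18
i=3: a=1 ⇒ p=360, q=19
(x₁, y₁) = (360, 19);  360² − 359·19² = 1 ✓
(x_2, y_2) = (360·360 + 359·19·19, 360·19 + 19·360) = (259199, 13680)
(x_3, y_3) = (360·259199 + 359·19·13680, 360·13680 + 19·259199) = (186622920, 9849581)
(x_4, y_4) = (360·186622920 + 359·19·9849581, 360·9849581 + 19·186622920) = (134368243201, 7091684640)
(x_5, y_5) = (360·134368243201 + 359·19·7091684640, 360·7091684640 + 19·134368243201) = (96744948481800, 5106003091219)

360 19
259199 13680
186622920 9849581
134368243201 7091684640
96744948481800 5106003091219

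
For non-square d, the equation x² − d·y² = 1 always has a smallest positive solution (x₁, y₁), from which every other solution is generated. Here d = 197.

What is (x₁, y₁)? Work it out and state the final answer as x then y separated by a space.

393 28

d=197: √d = [14; 28] (ℓ=1, odd), read p_1/q_1
k=0  a_k=14  p_k/q_k = 14/1
k=1  a_k=28  p_k/q_k = 393/28
fundamental: x₁=393, y₁=28  (since 154449 − 197·784 = 1)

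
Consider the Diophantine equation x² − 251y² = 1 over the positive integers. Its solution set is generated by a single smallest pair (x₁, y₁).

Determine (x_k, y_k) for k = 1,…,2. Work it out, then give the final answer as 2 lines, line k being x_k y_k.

[15; 1,5,2,1,2,…,5,1,30] for √251; ℓ=14 ⇒ convergent index 13
i=0: a=15 ⇒ p=15, q=1
i=1: a=1 ⇒ p=16, q=1
i=2: a=5 ⇒ p=95, q=6
…
i=5: a=2 ⇒ p=808, q=51
i=6: a=2 ⇒ p=1917, q=121
i=7: a=15 ⇒ p=29563, q=1866
…
i=9: a=2 ⇒ p=151649, q=9572
i=10: a=1 ⇒ p=212692, q=13425
i=11: a=2 ⇒ p=577033, q=36422
i=12: a=5 ⇒ p=3097857, q=195535
i=13: a=1 ⇒ p=3674890, q=231957
→ (3674890, 231957).  Check: 3674890²=13504816512100, 251·231957²=13504816512099, difference 1.
n=2: (3674890,231957)∘(3674890,231957) = (3674890·3674890+251·231957·231957, 3674890·231957+231957·3674890) = (27009633024199,1704832919460)

3674890 231957
27009633024199 1704832919460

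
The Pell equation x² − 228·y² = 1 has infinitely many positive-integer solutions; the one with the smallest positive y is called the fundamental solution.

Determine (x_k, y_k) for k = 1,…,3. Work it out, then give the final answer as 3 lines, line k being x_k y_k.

151 10
45601 3020
13771351 912030

√228 → a₀=15, period (10,30); ℓ=2 even so k=1
k=0  a_k=15  p_k/q_k = 15/1
k=1  a_k=10  p_k/q_k = 151/10
(x₁, y₁) = (151, 10);  151² − 228·10² = 1 ✓
k=2:  x_2 = 151·151+228·10·10 = 45601,  y_2 = 151·10+10·151 = 3020
k=3:  x_3 = 151·45601+228·10·3020 = 13771351,  y_3 = 151·3020+10·45601 = 912030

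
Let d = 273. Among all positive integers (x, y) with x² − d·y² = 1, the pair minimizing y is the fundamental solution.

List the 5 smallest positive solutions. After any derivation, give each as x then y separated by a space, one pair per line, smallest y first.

727 44
1057057 63976
1536960151 93021060
2234739002497 135252557264
3249308972670487 196657125240796

d=273: √d = [16; 1,1,10,1,1,32] (ℓ=6, even), read p_5/q_5
a_0=16:  p_0=16·1+0=16,  q_0=16·0+1=1
a_1=1:  p_1=1·16+1=17,  q_1=1·1+0=1
…
a_3=10:  p_3=10·33+17=347,  q_3=10·2+1=21
a_4=1:  p_4=1·347+33=380,  q_4=1·21+2=23
a_5=1:  p_5=1·380+347=727,  q_5=1·23+21=44
→ (727, 44).  Check: 727²=528529, 273·44²=528528, difference 1.
(727+44√273)^2 = 1057057 + 63976√273
(727+44√273)^3 = 1536960151 + 93021060√273
(727+44√273)^4 = 2234739002497 + 135252557264√273
(727+44√273)^5 = 3249308972670487 + 196657125240796√273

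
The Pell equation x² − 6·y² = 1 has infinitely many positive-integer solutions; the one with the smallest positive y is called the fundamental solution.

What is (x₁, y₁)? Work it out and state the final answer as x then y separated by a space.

5 2

d=6: √d = [2; 2,4] (ℓ=2, even), read p_1/q_1
k=0  a_k=2  p_k/q_k = 2/1
k=1  a_k=2  p_k/q_k = 5/2
→ (5, 2).  Check: 5²=25, 6·2²=24, difference 1.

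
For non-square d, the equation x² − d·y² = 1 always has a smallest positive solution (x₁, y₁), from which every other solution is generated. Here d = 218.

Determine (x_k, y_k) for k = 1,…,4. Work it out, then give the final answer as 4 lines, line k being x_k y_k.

[14; 1,3,3,1,28] for √218; ℓ=5 ⇒ convergent index 9
a_0=14:  p_0=14·1+0=14,  q_0=14·0+1=1
…
a_4=1:  p_4=1·192+59=251,  q_4=1·13+4=17
…
a_6=1:  p_6=1·7220+251=7471,  q_6=1·489+17=506
a_7=3:  p_7=3·7471+7220=29633,  q_7=3·506+489=2007
a_8=3:  p_8=3·29633+7471=96370,  q_8=3·2007+506=6527
a_9=1:  p_9=1·96370+29633=126003,  q_9=1·6527+2007=8534
fundamental: x₁=126003, y₁=8534  (since 15876756009 − 218·72829156 = 1)
(126003+8534√218)^2 = 31753512017 + 2150619204√218
(126003+8534√218)^3 = 8002075549230099 + 541968943114690√218
(126003+8534√218)^4 = 2016571050827526816577 + 136579425476409948936√218

126003 8534
31753512017 2150619204
8002075549230099 541968943114690
2016571050827526816577 136579425476409948936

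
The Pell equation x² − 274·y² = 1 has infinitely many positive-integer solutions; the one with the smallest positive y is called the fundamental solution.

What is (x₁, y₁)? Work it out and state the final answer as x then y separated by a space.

√274 = [16; 1,1,4,4,1,1,32, …], period ℓ=7 (odd) → k=13
step 0: (16, 1)  from 16·(1,0) + (0,1)
…
step 12: (2189276, 132259)  from 1·(1770023,106931) + (419253,25328)
step 13: (3959299, 239190)  from 1·(2189276,132259) + (1770023,106931)
→ (3959299, 239190).  Check: 3959299²=15676048571401, 274·239190²=15676048571400, difference 1.

3959299 239190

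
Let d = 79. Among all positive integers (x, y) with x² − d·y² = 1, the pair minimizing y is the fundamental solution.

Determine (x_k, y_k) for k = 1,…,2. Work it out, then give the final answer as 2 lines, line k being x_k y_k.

d=79: √d = [8; 1,7,1,16] (ℓ=4, even), read p_3/q_3
k=0  a_k=8  p_k/q_k = 8/1
k=1  a_k=1  p_k/q_k = 9/1
k=2  a_k=7  p_k/q_k = 71/8
k=3  a_k=1  p_k/q_k = 80/9
→ (80, 9).  Check: 80²=6400, 79·9²=6399, difference 1.
(80+9√79)^2 = 12799 + 1440√79

80 9
12799 1440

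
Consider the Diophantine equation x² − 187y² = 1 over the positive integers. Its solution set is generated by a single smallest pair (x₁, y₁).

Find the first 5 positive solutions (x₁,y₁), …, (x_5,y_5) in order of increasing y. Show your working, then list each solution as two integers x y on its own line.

[13; 1,2,13,2,1,26] for √187; ℓ=6 ⇒ convergent index 5
i=0: a=13 ⇒ p=13, q=1
i=1: a=1 ⇒ p=14, q=1
…
i=3: a=13 ⇒ p=547, q=40
i=4: a=2 ⇒ p=1135, q=83
i=5: a=1 ⇒ p=1682, q=123
(x₁, y₁) = (1682, 123);  1682² − 187·123² = 1 ✓
(x_2, y_2) = (1682·1682 + 187·123·123, 1682·123 + 123·1682) = (5658247, 413772)
(x_3, y_3) = (1682·5658247 + 187·123·413772, 1682·413772 + 123·5658247) = (19034341226, 1391928885)
(x_4, y_4) = (1682·19034341226 + 187·123·1391928885, 1682·1391928885 + 123·19034341226) = (64031518226017, 4682448355368)
(x_5, y_5) = (1682·64031518226017 + 187·123·4682448355368, 1682·4682448355368 + 123·64031518226017) = (215402008277979962, 15751754875529067)

1682 123
5658247 413772
19034341226 1391928885
64031518226017 4682448355368
215402008277979962 15751754875529067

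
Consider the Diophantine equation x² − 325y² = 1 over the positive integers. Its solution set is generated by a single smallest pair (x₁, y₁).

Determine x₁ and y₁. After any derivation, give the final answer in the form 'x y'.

[18; 36] for √325; ℓ=1 ⇒ convergent index 1
step 0: (18, 1)  from 18·(1,0) + (0,1)
step 1: (649, 36)  from 36·(18,1) + (1,0)
→ (649, 36).  Check: 649²=421201, 325·36²=421200, difference 1.

649 36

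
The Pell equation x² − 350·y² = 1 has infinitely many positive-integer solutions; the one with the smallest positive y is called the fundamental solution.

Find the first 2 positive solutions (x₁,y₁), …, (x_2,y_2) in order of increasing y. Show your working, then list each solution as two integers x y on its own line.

449 24
403201 21552

[18; 1,2,2,2,1,36] for √350; ℓ=6 ⇒ convergent index 5
i=0: a=18 ⇒ p=18, q=1
i=1: a=1 ⇒ p=19, q=1
i=2: a=2 ⇒ p=56, q=3
…
i=4: a=2 ⇒ p=318, q=17
i=5: a=1 ⇒ p=449, q=24
→ (449, 24).  Check: 449²=201601, 350·24²=201600, difference 1.
n=2: (449,24)∘(449,24) = (449·449+350·24·24, 449·24+24·449) = (403201,21552)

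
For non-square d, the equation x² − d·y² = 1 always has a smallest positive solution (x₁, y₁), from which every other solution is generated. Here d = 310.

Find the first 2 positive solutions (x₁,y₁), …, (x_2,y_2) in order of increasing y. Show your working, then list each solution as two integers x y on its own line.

√310 → a₀=17, period (1,1,1,1,5,…,1,1,34); ℓ=16 even so k=15
k=0  a_k=17  p_k/q_k = 17/1
k=1  a_k=1  p_k/q_k = 18/1
k=2  a_k=1  p_k/q_k = 35/2
k=3  a_k=1  p_k/q_k = 53/3
…
k=5  a_k=5  p_k/q_k = 493/28
…
k=7  a_k=1  p_k/q_k = 2060/117
k=8  a_k=2  p_k/q_k = 5687/323
…
k=10  a_k=3  p_k/q_k = 28928/1643
…
k=14  a_k=1  p_k/q_k = 515017/29251
k=15  a_k=1  p_k/q_k = 848719/48204
fundamental: x₁=848719, y₁=48204  (since 720323940961 − 310·2323625616 = 1)
(x_2, y_2) = (848719·848719 + 310·48204·48204, 848719·48204 + 48204·848719) = (1440647881921, 81823301352)

848719 48204
1440647881921 81823301352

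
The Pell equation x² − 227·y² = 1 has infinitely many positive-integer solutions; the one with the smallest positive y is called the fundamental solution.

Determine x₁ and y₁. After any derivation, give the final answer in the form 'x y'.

226 15

√227 → a₀=15, period (15,30); ℓ=2 even so k=1
i=0: a=15 ⇒ p=15, q=1
i=1: a=15 ⇒ p=226, q=15
(x₁, y₁) = (226, 15);  226² − 227·15² = 1 ✓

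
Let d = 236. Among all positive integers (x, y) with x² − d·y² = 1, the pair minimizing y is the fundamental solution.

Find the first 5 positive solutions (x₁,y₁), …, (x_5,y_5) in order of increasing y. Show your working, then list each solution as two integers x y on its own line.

561799 36570
631236232801 41089978860
709255768702176199 46168618067101710
796918363201596536611201 51874966922918257173720
895415879055878209574570044999 58286609084610939305810342850

[15; 2,1,3,5,1,6,1,5,3,1,2,30] for √236; ℓ=12 ⇒ convergent index 11
step 0: (15, 1)  from 15·(1,0) + (0,1)
step 1: (31, 2)  from 2·(15,1) + (1,0)
step 2: (46, 3)  from 1·(31,2) + (15,1)
step 3: (169, 11)  from 3·(46,3) + (31,2)
step 4: (891, 58)  from 5·(169,11) + (46,3)
step 5: (1060, 69)  from 1·(891,58) + (169,11)
step 6: (7251, 472)  from 6·(1060,69) + (891,58)
step 7: (8311, 541)  from 1·(7251,472) + (1060,69)
step 8: (48806, 3177)  from 5·(8311,541) + (7251,472)
step 9: (154729, 10072)  from 3·(48806,3177) + (8311,541)
step 10: (203535, 13249)  from 1·(154729,10072) + (48806,3177)
step 11: (561799, 36570)  from 2·(203535,13249) + (154729,10072)
fundamental: x₁=561799, y₁=36570  (since 315618116401 − 236·1337364900 = 1)
(x_2, y_2) = (561799·561799 + 236·36570·36570, 561799·36570 + 36570·561799) = (631236232801, 41089978860)
(x_3, y_3) = (561799·631236232801 + 236·36570·41089978860, 561799·41089978860 + 36570·631236232801) = (709255768702176199, 46168618067101710)
(x_4, y_4) = (561799·709255768702176199 + 236·36570·46168618067101710, 561799·46168618067101710 + 36570·709255768702176199) = (796918363201596536611201, 51874966922918257173720)
(x_5, y_5) = (561799·796918363201596536611201 + 236·36570·51874966922918257173720, 561799·51874966922918257173720 + 36570·796918363201596536611201) = (895415879055878209574570044999, 58286609084610939305810342850)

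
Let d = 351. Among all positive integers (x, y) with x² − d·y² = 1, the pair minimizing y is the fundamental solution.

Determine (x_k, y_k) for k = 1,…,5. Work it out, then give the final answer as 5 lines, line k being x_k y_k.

√351 → a₀=18, period (1,2,1,3,2,2,2,3,1,2,1,36); ℓ=12 even so k=11
a_0=18:  p_0=18·1+0=18,  q_0=18·0+1=1
a_1=1:  p_1=1·18+1=19,  q_1=1·1+0=1
…
a_3=1:  p_3=1·56+19=75,  q_3=1·3+1=4
a_4=3:  p_4=3·75+56=281,  q_4=3·4+3=15
a_5=2:  p_5=2·281+75=637,  q_5=2·15+4=34
a_6=2:  p_6=2·637+281=1555,  q_6=2·34+15=83
a_7=2:  p_7=2·1555+637=3747,  q_7=2·83+34=200
…
a_9=1:  p_9=1·12796+3747=16543,  q_9=1·683+200=883
a_10=2:  p_10=2·16543+12796=45882,  q_10=2·883+683=2449
a_11=1:  p_11=1·45882+16543=62425,  q_11=1·2449+883=3332
fundamental: x₁=62425, y₁=3332  (since 3896880625 − 351·11102224 = 1)
n=2: (62425,3332)∘(62425,3332) = (62425·62425+351·3332·3332, 62425·3332+3332·62425) = (7793761249,416000200)
n=3: (7793761249,416000200)∘(62425,3332) = (62425·7793761249+351·3332·416000200, 62425·416000200+3332·7793761249) = (973051091875225,51937624966668)
n=4: (973051091875225,51937624966668)∘(62425,3332) = (62425·973051091875225+351·3332·51937624966668, 62425·51937624966668+3332·973051091875225) = (121485428812828080001,6484412476672499600)
n=5: (121485428812828080001,6484412476672499600)∘(62425,3332) = (62425·121485428812828080001+351·3332·6484412476672499600, 62425·6484412476672499600+3332·121485428812828080001) = (15167455786308534696249625,809578897660623950093332)

62425 3332
7793761249 416000200
973051091875225 51937624966668
121485428812828080001 6484412476672499600
15167455786308534696249625 809578897660623950093332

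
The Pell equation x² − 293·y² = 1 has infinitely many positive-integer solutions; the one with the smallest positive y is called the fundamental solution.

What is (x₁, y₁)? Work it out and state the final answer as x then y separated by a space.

[17; 8,1,1,8,34] for √293; ℓ=5 ⇒ convergent index 9
a_0=17:  p_0=17·1+0=17,  q_0=17·0+1=1
a_1=8:  p_1=8·17+1=137,  q_1=8·1+0=8
a_2=1:  p_2=1·137+17=154,  q_2=1·8+1=9
a_3=1:  p_3=1·154+137=291,  q_3=1·9+8=17
a_4=8:  p_4=8·291+154=2482,  q_4=8·17+9=145
…
a_7=1:  p_7=1·679914+84679=764593,  q_7=1·39721+4947=44668
a_8=1:  p_8=1·764593+679914=1444507,  q_8=1·44668+39721=84389
a_9=8:  p_9=8·1444507+764593=12320649,  q_9=8·84389+44668=719780
→ (12320649, 719780).  Check: 12320649²=151798391781201, 293·719780²=151798391781200, difference 1.

12320649 719780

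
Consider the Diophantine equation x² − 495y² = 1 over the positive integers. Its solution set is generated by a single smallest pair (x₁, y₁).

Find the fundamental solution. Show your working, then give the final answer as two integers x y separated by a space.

89 4

√495 = [22; 4,44, …], period ℓ=2 (even) → k=1
step 0: (22, 1)  from 22·(1,0) + (0,1)
step 1: (89, 4)  from 4·(22,1) + (1,0)
→ (89, 4).  Check: 89²=7921, 495·4²=7920, difference 1.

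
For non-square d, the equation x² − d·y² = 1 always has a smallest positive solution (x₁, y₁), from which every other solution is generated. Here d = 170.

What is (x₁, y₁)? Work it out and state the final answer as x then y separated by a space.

339 26

[13; 26] for √170; ℓ=1 ⇒ convergent index 1
step 0: (13, 1)  from 13·(1,0) + (0,1)
step 1: (339, 26)  from 26·(13,1) + (1,0)
fundamental: x₁=339, y₁=26  (since 114921 − 170·676 = 1)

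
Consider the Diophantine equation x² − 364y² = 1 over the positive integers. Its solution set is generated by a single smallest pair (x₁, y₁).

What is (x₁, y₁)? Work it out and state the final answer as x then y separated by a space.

4954951 259710

d=364: √d = [19; 12,1,2,3,1,8,1,3,2,1,12,38] (ℓ=12, even), read p_11/q_11
k=0  a_k=19  p_k/q_k = 19/1
…
k=2  a_k=1  p_k/q_k = 248/13
k=3  a_k=2  p_k/q_k = 725/38
k=4  a_k=3  p_k/q_k = 2423/127
k=5  a_k=1  p_k/q_k = 3148/165
k=6  a_k=8  p_k/q_k = 27607/1447
…
k=8  a_k=3  p_k/q_k = 119872/6283
…
k=10  a_k=1  p_k/q_k = 390371/20461
k=11  a_k=12  p_k/q_k = 4954951/259710
(x₁, y₁) = (4954951, 259710);  4954951² − 364·259710² = 1 ✓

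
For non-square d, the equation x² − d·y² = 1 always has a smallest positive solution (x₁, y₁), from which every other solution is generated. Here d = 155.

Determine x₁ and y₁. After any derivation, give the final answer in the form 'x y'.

249 20

√155 = [12; 2,4,2,24, …], period ℓ=4 (even) → k=3
i=0: a=12 ⇒ p=12, q=1
i=1: a=2 ⇒ p=25, q=2
i=2: a=4 ⇒ p=112, q=9
i=3: a=2 ⇒ p=249, q=20
fundamental: x₁=249, y₁=20  (since 62001 − 155·400 = 1)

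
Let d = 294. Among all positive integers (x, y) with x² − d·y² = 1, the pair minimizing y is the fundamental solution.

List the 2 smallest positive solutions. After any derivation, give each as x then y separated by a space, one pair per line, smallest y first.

[17; 6,1,4,1,6,34] for √294; ℓ=6 ⇒ convergent index 5
k=0  a_k=17  p_k/q_k = 17/1
k=1  a_k=6  p_k/q_k = 103/6
k=2  a_k=1  p_k/q_k = 120/7
k=3  a_k=4  p_k/q_k = 583/34
k=4  a_k=1  p_k/q_k = 703/41
k=5  a_k=6  p_k/q_k = 4801/280
fundamental: x₁=4801, y₁=280  (since 23049601 − 294·78400 = 1)
(x_2, y_2) = (4801·4801 + 294·280·280, 4801·280 + 280·4801) = (46099201, 2688560)

4801 280
46099201 2688560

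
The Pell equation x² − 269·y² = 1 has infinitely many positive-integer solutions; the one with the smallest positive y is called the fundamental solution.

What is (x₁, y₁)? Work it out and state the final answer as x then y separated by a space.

√269 → a₀=16, period (2,2,32); ℓ=3 odd so k=5
i=0: a=16 ⇒ p=16, q=1
i=1: a=2 ⇒ p=33, q=2
i=2: a=2 ⇒ p=82, q=5
…
i=4: a=2 ⇒ p=5396, q=329
i=5: a=2 ⇒ p=13449, q=820
→ (13449, 820).  Check: 13449²=180875601, 269·820²=180875600, difference 1.

13449 820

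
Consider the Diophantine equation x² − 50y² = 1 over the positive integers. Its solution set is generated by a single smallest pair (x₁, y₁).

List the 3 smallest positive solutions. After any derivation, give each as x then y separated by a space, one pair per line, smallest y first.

99 14
19601 2772
3880899 548842

d=50: √d = [7; 14] (ℓ=1, odd), read p_1/q_1
step 0: (7, 1)  from 7·(1,0) + (0,1)
step 1: (99, 14)  from 14·(7,1) + (1,0)
(x₁, y₁) = (99, 14);  99² − 50·14² = 1 ✓
k=2:  x_2 = 99·99+50·14·14 = 19601,  y_2 = 99·14+14·99 = 2772
k=3:  x_3 = 99·19601+50·14·2772 = 3880899,  y_3 = 99·2772+14·19601 = 548842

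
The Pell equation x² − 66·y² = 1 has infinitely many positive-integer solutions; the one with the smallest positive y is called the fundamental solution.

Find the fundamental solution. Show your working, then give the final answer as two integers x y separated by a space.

65 8

d=66: √d = [8; 8,16] (ℓ=2, even), read p_1/q_1
k=0  a_k=8  p_k/q_k = 8/1
k=1  a_k=8  p_k/q_k = 65/8
(x₁, y₁) = (65, 8);  65² − 66·8² = 1 ✓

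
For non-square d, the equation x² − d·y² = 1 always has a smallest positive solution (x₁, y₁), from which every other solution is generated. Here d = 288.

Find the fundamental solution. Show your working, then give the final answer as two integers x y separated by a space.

d=288: √d = [16; 1,32] (ℓ=2, even), read p_1/q_1
step 0: (16, 1)  from 16·(1,0) + (0,1)
step 1: (17, 1)  from 1·(16,1) + (1,0)
fundamental: x₁=17, y₁=1  (since 289 − 288·1 = 1)

17 1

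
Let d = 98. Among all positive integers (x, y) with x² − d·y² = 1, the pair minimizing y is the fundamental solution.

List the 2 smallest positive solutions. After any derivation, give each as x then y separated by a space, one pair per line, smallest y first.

99 10
19601 1980

[9; 1,8,1,18] for √98; ℓ=4 ⇒ convergent index 3
a_0=9:  p_0=9·1+0=9,  q_0=9·0+1=1
a_1=1:  p_1=1·9+1=10,  q_1=1·1+0=1
a_2=8:  p_2=8·10+9=89,  q_2=8·1+1=9
a_3=1:  p_3=1·89+10=99,  q_3=1·9+1=10
→ (99, 10).  Check: 99²=9801, 98·10²=9800, difference 1.
n=2: (99,10)∘(99,10) = (99·99+98·10·10, 99·10+10·99) = (19601,1980)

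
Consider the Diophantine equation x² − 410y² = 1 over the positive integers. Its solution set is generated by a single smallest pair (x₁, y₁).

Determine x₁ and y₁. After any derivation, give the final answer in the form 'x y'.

81 4

d=410: √d = [20; 4,40] (ℓ=2, even), read p_1/q_1
step 0: (20, 1)  from 20·(1,0) + (0,1)
step 1: (81, 4)  from 4·(20,1) + (1,0)
→ (81, 4).  Check: 81²=6561, 410·4²=6560, difference 1.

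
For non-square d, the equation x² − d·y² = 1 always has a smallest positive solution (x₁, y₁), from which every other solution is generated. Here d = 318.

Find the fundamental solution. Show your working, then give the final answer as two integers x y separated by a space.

107 6

d=318: √d = [17; 1,4,1,34] (ℓ=4, even), read p_3/q_3
a_0=17:  p_0=17·1+0=17,  q_0=17·0+1=1
…
a_2=4:  p_2=4·18+17=89,  q_2=4·1+1=5
a_3=1:  p_3=1·89+18=107,  q_3=1·5+1=6
(x₁, y₁) = (107, 6);  107² − 318·6² = 1 ✓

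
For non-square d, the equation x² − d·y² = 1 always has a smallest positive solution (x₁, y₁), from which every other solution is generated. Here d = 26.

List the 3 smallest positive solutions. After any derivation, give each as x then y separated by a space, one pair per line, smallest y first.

51 10
5201 1020
530451 104030

√26 → a₀=5, period (10); ℓ=1 odd so k=1
step 0: (5, 1)  from 5·(1,0) + (0,1)
step 1: (51, 10)  from 10·(5,1) + (1,0)
→ (51, 10).  Check: 51²=2601, 26·10²=2600, difference 1.
n=2: (51,10)∘(51,10) = (51·51+26·10·10, 51·10+10·51) = (5201,1020)
n=3: (5201,1020)∘(51,10) = (51·5201+26·10·1020, 51·1020+10·5201) = (530451,104030)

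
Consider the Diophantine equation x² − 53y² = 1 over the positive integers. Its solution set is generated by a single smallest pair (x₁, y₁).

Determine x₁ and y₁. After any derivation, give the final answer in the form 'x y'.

66249 9100

√53 = [7; 3,1,1,3,14, …], period ℓ=5 (odd) → k=9
i=0: a=7 ⇒ p=7, q=1
i=1: a=3 ⇒ p=22, q=3
i=2: a=1 ⇒ p=29, q=4
…
i=6: a=3 ⇒ p=7979, q=1096
…
i=8: a=1 ⇒ p=18557, q=2549
i=9: a=3 ⇒ p=66249, q=9100
fundamental: x₁=66249, y₁=9100  (since 4388930001 − 53·82810000 = 1)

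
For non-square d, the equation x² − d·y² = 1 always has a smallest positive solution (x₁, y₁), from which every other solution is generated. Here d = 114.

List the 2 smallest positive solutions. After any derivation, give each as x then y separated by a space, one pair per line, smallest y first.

1025 96
2101249 196800

d=114: √d = [10; 1,2,10,2,1,20] (ℓ=6, even), read p_5/q_5
i=0: a=10 ⇒ p=10, q=1
i=1: a=1 ⇒ p=11, q=1
…
i=3: a=10 ⇒ p=331, q=31
i=4: a=2 ⇒ p=694, q=65
i=5: a=1 ⇒ p=1025, q=96
(x₁, y₁) = (1025, 96);  1025² − 114·96² = 1 ✓
(x_2, y_2) = (1025·1025 + 114·96·96, 1025·96 + 96·1025) = (2101249, 196800)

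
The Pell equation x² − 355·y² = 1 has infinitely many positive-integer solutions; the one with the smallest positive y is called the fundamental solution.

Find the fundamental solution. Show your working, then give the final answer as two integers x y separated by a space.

954809 50676

√355 → a₀=18, period (1,5,3,3,1,6,1,3,3,5,1,36); ℓ=12 even so k=11
i=0: a=18 ⇒ p=18, q=1
i=1: a=1 ⇒ p=19, q=1
i=2: a=5 ⇒ p=113, q=6
i=3: a=3 ⇒ p=358, q=19
i=4: a=3 ⇒ p=1187, q=63
i=5: a=1 ⇒ p=1545, q=82
i=6: a=6 ⇒ p=10457, q=555
i=7: a=1 ⇒ p=12002, q=637
i=8: a=3 ⇒ p=46463, q=2466
i=9: a=3 ⇒ p=151391, q=8035
i=10: a=5 ⇒ p=803418, q=42641
i=11: a=1 ⇒ p=954809, q=50676
→ (954809, 50676).  Check: 954809²=911660226481, 355·50676²=911660226480, difference 1.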